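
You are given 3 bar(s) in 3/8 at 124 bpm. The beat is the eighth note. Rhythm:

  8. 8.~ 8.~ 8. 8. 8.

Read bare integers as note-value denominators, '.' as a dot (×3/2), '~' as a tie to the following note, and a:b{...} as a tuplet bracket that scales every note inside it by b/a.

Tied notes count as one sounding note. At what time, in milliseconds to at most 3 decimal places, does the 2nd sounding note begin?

note 2 onset = 3/2b = 725.806ms

1. 0.0ms @ 0 + 725.806ms (3/2)
2. 725.806ms @ 3/2 + 2177.419ms (9/2)
3. 2903.226ms @ 6 + 725.806ms (3/2)
4. 3629.032ms @ 15/2 + 725.806ms (3/2)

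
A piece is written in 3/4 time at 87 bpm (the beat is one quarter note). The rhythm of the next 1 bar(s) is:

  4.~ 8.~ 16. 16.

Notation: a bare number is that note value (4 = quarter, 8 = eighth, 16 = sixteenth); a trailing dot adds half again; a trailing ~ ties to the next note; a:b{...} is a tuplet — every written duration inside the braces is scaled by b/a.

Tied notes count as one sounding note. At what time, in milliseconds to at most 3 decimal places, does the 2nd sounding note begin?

1. 0.0ms @ 0 + 1810.345ms (21/8)
2. 1810.345ms @ 21/8 + 258.621ms (3/8)

note 2 onset = 21/8b = 1810.345ms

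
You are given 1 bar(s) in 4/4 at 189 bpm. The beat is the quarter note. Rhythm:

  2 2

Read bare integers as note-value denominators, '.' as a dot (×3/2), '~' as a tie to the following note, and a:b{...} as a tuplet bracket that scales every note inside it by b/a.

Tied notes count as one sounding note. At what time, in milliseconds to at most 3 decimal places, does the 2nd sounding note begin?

note 2 onset = 2b = 634.921ms

1. 0.0ms @ 0 + 634.921ms (2)
2. 634.921ms @ 2 + 634.921ms (2)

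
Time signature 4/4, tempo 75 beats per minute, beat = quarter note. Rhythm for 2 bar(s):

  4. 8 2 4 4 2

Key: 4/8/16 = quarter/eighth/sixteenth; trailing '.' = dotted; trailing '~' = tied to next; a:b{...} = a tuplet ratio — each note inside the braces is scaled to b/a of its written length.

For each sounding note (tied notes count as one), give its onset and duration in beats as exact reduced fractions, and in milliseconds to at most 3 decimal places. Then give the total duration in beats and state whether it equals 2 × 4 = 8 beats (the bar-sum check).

1) 0.0ms=0b +1200.0ms=3/2b
2) 1200.0ms=3/2b +400.0ms=1/2b
3) 1600.0ms=2b +1600.0ms=2b
4) 3200.0ms=4b +800.0ms=1b
5) 4000.0ms=5b +800.0ms=1b
6) 4800.0ms=6b +1600.0ms=2b
Σ=8b of 8 (75bpm 4/4) — PASS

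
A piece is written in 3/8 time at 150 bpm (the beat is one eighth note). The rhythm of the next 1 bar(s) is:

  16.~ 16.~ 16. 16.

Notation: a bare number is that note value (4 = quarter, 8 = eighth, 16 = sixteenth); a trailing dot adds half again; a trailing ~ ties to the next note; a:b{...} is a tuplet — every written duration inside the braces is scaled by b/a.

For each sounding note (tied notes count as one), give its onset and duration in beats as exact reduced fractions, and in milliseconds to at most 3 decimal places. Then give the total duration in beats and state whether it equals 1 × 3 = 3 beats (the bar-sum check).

1) 0.0ms=0b +900.0ms=9/4b
2) 900.0ms=9/4b +300.0ms=3/4b
Σ=3b of 3 (150bpm 3/8) — PASS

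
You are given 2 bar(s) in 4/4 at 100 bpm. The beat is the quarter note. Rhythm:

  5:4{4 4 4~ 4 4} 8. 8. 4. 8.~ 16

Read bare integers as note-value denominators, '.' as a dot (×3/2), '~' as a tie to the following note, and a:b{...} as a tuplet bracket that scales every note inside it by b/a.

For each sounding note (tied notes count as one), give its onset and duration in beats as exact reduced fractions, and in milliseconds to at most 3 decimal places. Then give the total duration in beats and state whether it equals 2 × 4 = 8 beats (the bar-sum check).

1) 0.0ms=0b +480.0ms=4/5b
2) 480.0ms=4/5b +480.0ms=4/5b
3) 960.0ms=8/5b +960.0ms=8/5b
4) 1920.0ms=16/5b +480.0ms=4/5b
5) 2400.0ms=4b +450.0ms=3/4b
6) 2850.0ms=19/4b +450.0ms=3/4b
7) 3300.0ms=11/2b +900.0ms=3/2b
8) 4200.0ms=7b +600.0ms=1b
Σ=8b of 8 (100bpm 4/4) — PASS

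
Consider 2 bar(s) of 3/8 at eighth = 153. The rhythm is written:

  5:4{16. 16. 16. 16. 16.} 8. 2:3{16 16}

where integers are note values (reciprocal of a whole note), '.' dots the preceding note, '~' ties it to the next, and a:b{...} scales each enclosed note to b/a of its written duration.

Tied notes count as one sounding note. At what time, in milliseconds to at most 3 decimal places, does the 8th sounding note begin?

1. 0.0ms @ 0 + 235.294ms (3/5)
2. 235.294ms @ 3/5 + 235.294ms (3/5)
3. 470.588ms @ 6/5 + 235.294ms (3/5)
4. 705.882ms @ 9/5 + 235.294ms (3/5)
5. 941.176ms @ 12/5 + 235.294ms (3/5)
6. 1176.471ms @ 3 + 588.235ms (3/2)
7. 1764.706ms @ 9/2 + 294.118ms (3/4)
8. 2058.824ms @ 21/4 + 294.118ms (3/4)

note 8 onset = 21/4b = 2058.824ms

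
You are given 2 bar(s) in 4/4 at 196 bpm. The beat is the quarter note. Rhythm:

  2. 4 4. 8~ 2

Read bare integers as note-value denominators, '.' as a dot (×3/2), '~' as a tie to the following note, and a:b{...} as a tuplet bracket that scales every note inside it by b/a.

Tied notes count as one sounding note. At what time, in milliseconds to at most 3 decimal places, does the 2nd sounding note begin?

1. 0.0ms @ 0 + 918.367ms (3)
2. 918.367ms @ 3 + 306.122ms (1)
3. 1224.49ms @ 4 + 459.184ms (3/2)
4. 1683.673ms @ 11/2 + 765.306ms (5/2)

note 2 onset = 3b = 918.367ms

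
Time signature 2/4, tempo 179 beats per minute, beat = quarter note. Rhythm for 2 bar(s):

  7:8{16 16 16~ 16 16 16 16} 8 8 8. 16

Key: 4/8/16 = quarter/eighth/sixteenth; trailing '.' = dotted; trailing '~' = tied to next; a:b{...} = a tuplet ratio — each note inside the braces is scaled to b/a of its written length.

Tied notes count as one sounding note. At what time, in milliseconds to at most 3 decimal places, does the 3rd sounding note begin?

note 3 onset = 4/7b = 191.54ms

1. 0.0ms @ 0 + 95.77ms (2/7)
2. 95.77ms @ 2/7 + 95.77ms (2/7)
3. 191.54ms @ 4/7 + 191.54ms (4/7)
4. 383.081ms @ 8/7 + 95.77ms (2/7)
5. 478.851ms @ 10/7 + 95.77ms (2/7)
6. 574.621ms @ 12/7 + 95.77ms (2/7)
7. 670.391ms @ 2 + 167.598ms (1/2)
8. 837.989ms @ 5/2 + 167.598ms (1/2)
9. 1005.587ms @ 3 + 251.397ms (3/4)
10. 1256.983ms @ 15/4 + 83.799ms (1/4)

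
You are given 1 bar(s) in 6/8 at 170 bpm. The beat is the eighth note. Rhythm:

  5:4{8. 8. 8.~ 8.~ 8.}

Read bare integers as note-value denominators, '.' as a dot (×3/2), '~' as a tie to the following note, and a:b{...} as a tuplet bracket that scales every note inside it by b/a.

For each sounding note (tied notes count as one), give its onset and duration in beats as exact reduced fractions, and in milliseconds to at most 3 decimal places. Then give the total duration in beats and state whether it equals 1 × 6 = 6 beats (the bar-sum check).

1) 0.0ms=0b +423.529ms=6/5b
2) 423.529ms=6/5b +423.529ms=6/5b
3) 847.059ms=12/5b +1270.588ms=18/5b
Σ=6b of 6 (170bpm 6/8) — PASS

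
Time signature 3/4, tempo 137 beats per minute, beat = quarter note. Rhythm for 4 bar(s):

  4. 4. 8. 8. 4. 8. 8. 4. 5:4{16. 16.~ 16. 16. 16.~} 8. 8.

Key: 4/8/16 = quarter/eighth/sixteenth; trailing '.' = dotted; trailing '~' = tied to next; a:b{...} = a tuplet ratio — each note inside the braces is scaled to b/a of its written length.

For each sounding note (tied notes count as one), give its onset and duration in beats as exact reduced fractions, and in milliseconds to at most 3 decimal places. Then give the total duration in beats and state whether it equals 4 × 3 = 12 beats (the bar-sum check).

1) 0.0ms=0b +656.934ms=3/2b
2) 656.934ms=3/2b +656.934ms=3/2b
3) 1313.869ms=3b +328.467ms=3/4b
4) 1642.336ms=15/4b +328.467ms=3/4b
5) 1970.803ms=9/2b +656.934ms=3/2b
6) 2627.737ms=6b +328.467ms=3/4b
7) 2956.204ms=27/4b +328.467ms=3/4b
8) 3284.672ms=15/2b +656.934ms=3/2b
9) 3941.606ms=9b +131.387ms=3/10b
10) 4072.993ms=93/10b +262.774ms=3/5b
11) 4335.766ms=99/10b +131.387ms=3/10b
12) 4467.153ms=51/5b +459.854ms=21/20b
13) 4927.007ms=45/4b +328.467ms=3/4b
Σ=12b of 12 (137bpm 3/4) — PASS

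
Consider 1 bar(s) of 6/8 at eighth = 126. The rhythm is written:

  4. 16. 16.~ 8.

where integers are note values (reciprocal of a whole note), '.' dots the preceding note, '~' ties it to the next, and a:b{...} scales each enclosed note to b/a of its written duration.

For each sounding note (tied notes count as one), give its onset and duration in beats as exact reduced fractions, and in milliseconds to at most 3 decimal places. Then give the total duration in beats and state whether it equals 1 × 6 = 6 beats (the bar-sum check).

1) 0.0ms=0b +1428.571ms=3b
2) 1428.571ms=3b +357.143ms=3/4b
3) 1785.714ms=15/4b +1071.429ms=9/4b
Σ=6b of 6 (126bpm 6/8) — PASS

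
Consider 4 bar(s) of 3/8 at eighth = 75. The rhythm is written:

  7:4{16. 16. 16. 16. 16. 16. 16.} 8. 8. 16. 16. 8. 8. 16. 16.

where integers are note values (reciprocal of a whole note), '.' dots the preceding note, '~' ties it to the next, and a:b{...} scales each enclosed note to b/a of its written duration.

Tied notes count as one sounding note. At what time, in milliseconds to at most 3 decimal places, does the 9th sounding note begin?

note 9 onset = 9/2b = 3600.0ms

1. 0.0ms @ 0 + 342.857ms (3/7)
2. 342.857ms @ 3/7 + 342.857ms (3/7)
3. 685.714ms @ 6/7 + 342.857ms (3/7)
4. 1028.571ms @ 9/7 + 342.857ms (3/7)
5. 1371.429ms @ 12/7 + 342.857ms (3/7)
6. 1714.286ms @ 15/7 + 342.857ms (3/7)
7. 2057.143ms @ 18/7 + 342.857ms (3/7)
8. 2400.0ms @ 3 + 1200.0ms (3/2)
9. 3600.0ms @ 9/2 + 1200.0ms (3/2)
10. 4800.0ms @ 6 + 600.0ms (3/4)
11. 5400.0ms @ 27/4 + 600.0ms (3/4)
12. 6000.0ms @ 15/2 + 1200.0ms (3/2)
13. 7200.0ms @ 9 + 1200.0ms (3/2)
14. 8400.0ms @ 21/2 + 600.0ms (3/4)
15. 9000.0ms @ 45/4 + 600.0ms (3/4)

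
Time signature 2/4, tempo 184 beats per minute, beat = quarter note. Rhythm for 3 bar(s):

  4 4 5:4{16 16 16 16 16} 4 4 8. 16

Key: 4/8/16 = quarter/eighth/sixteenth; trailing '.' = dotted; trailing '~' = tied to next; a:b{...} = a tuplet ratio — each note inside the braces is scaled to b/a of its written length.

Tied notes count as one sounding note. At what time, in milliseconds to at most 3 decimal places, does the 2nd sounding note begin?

1. 0.0ms @ 0 + 326.087ms (1)
2. 326.087ms @ 1 + 326.087ms (1)
3. 652.174ms @ 2 + 65.217ms (1/5)
4. 717.391ms @ 11/5 + 65.217ms (1/5)
5. 782.609ms @ 12/5 + 65.217ms (1/5)
6. 847.826ms @ 13/5 + 65.217ms (1/5)
7. 913.043ms @ 14/5 + 65.217ms (1/5)
8. 978.261ms @ 3 + 326.087ms (1)
9. 1304.348ms @ 4 + 326.087ms (1)
10. 1630.435ms @ 5 + 244.565ms (3/4)
11. 1875.0ms @ 23/4 + 81.522ms (1/4)

note 2 onset = 1b = 326.087ms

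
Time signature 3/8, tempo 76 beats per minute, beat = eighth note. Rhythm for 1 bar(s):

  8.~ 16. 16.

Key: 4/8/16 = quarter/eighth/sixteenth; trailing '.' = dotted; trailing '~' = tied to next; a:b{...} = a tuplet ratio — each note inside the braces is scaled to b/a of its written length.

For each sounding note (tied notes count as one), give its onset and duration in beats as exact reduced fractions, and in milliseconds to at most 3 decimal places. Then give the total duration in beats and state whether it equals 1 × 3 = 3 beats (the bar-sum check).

1) 0.0ms=0b +1776.316ms=9/4b
2) 1776.316ms=9/4b +592.105ms=3/4b
Σ=3b of 3 (76bpm 3/8) — PASS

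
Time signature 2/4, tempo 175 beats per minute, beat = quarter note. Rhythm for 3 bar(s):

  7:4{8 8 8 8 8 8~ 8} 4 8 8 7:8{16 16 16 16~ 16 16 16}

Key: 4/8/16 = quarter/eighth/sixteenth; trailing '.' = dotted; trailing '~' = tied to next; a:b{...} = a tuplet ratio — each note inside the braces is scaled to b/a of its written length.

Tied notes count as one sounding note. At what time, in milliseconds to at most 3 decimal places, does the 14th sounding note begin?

1. 0.0ms @ 0 + 97.959ms (2/7)
2. 97.959ms @ 2/7 + 97.959ms (2/7)
3. 195.918ms @ 4/7 + 97.959ms (2/7)
4. 293.878ms @ 6/7 + 97.959ms (2/7)
5. 391.837ms @ 8/7 + 97.959ms (2/7)
6. 489.796ms @ 10/7 + 195.918ms (4/7)
7. 685.714ms @ 2 + 342.857ms (1)
8. 1028.571ms @ 3 + 171.429ms (1/2)
9. 1200.0ms @ 7/2 + 171.429ms (1/2)
10. 1371.429ms @ 4 + 97.959ms (2/7)
11. 1469.388ms @ 30/7 + 97.959ms (2/7)
12. 1567.347ms @ 32/7 + 97.959ms (2/7)
13. 1665.306ms @ 34/7 + 195.918ms (4/7)
14. 1861.224ms @ 38/7 + 97.959ms (2/7)
15. 1959.184ms @ 40/7 + 97.959ms (2/7)

note 14 onset = 38/7b = 1861.224ms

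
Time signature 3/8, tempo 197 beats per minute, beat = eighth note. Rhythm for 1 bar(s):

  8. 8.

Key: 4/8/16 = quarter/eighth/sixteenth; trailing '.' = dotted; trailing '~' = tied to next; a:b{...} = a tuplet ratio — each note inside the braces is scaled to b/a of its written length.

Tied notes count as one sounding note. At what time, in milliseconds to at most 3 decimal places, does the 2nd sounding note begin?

1. 0.0ms @ 0 + 456.853ms (3/2)
2. 456.853ms @ 3/2 + 456.853ms (3/2)

note 2 onset = 3/2b = 456.853ms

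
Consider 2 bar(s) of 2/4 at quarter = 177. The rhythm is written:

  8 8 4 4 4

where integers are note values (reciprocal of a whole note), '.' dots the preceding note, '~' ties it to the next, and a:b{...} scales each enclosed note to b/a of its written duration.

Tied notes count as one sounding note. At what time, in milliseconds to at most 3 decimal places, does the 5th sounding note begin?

note 5 onset = 3b = 1016.949ms

1. 0.0ms @ 0 + 169.492ms (1/2)
2. 169.492ms @ 1/2 + 169.492ms (1/2)
3. 338.983ms @ 1 + 338.983ms (1)
4. 677.966ms @ 2 + 338.983ms (1)
5. 1016.949ms @ 3 + 338.983ms (1)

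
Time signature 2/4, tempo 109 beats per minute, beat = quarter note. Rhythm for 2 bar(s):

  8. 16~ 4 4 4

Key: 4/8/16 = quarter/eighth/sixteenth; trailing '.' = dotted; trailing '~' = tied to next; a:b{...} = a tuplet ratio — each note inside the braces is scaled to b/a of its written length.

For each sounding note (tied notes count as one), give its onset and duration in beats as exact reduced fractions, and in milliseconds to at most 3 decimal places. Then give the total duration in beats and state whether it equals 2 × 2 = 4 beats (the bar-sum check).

1) 0.0ms=0b +412.844ms=3/4b
2) 412.844ms=3/4b +688.073ms=5/4b
3) 1100.917ms=2b +550.459ms=1b
4) 1651.376ms=3b +550.459ms=1b
Σ=4b of 4 (109bpm 2/4) — PASS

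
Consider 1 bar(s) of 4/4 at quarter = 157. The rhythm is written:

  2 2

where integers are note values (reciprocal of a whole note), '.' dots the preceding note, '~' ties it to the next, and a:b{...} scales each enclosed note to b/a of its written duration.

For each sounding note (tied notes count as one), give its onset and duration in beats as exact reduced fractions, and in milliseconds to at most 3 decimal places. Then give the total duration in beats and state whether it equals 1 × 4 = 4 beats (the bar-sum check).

1) 0.0ms=0b +764.331ms=2b
2) 764.331ms=2b +764.331ms=2b
Σ=4b of 4 (157bpm 4/4) — PASS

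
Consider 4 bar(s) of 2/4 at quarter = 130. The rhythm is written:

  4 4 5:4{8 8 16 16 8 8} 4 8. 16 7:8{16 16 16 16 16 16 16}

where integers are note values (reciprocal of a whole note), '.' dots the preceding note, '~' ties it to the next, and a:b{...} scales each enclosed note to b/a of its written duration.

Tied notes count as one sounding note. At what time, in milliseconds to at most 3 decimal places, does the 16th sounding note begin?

note 16 onset = 50/7b = 3296.703ms

1. 0.0ms @ 0 + 461.538ms (1)
2. 461.538ms @ 1 + 461.538ms (1)
3. 923.077ms @ 2 + 184.615ms (2/5)
4. 1107.692ms @ 12/5 + 184.615ms (2/5)
5. 1292.308ms @ 14/5 + 92.308ms (1/5)
6. 1384.615ms @ 3 + 92.308ms (1/5)
7. 1476.923ms @ 16/5 + 184.615ms (2/5)
8. 1661.538ms @ 18/5 + 184.615ms (2/5)
9. 1846.154ms @ 4 + 461.538ms (1)
10. 2307.692ms @ 5 + 346.154ms (3/4)
11. 2653.846ms @ 23/4 + 115.385ms (1/4)
12. 2769.231ms @ 6 + 131.868ms (2/7)
13. 2901.099ms @ 44/7 + 131.868ms (2/7)
14. 3032.967ms @ 46/7 + 131.868ms (2/7)
15. 3164.835ms @ 48/7 + 131.868ms (2/7)
16. 3296.703ms @ 50/7 + 131.868ms (2/7)
17. 3428.571ms @ 52/7 + 131.868ms (2/7)
18. 3560.44ms @ 54/7 + 131.868ms (2/7)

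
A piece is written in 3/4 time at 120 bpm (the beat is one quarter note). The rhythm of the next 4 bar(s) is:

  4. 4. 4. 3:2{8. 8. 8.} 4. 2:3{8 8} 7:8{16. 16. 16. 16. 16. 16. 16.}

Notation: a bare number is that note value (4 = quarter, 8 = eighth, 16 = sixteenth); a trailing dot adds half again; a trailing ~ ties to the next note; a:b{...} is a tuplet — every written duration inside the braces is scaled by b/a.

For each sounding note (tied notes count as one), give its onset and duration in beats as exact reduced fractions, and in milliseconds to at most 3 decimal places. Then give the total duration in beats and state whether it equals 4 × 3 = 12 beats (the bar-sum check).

1) 0.0ms=0b +750.0ms=3/2b
2) 750.0ms=3/2b +750.0ms=3/2b
3) 1500.0ms=3b +750.0ms=3/2b
4) 2250.0ms=9/2b +250.0ms=1/2b
5) 2500.0ms=5b +250.0ms=1/2b
6) 2750.0ms=11/2b +250.0ms=1/2b
7) 3000.0ms=6b +750.0ms=3/2b
8) 3750.0ms=15/2b +375.0ms=3/4b
9) 4125.0ms=33/4b +375.0ms=3/4b
10) 4500.0ms=9b +214.286ms=3/7b
11) 4714.286ms=66/7b +214.286ms=3/7b
12) 4928.571ms=69/7b +214.286ms=3/7b
13) 5142.857ms=72/7b +214.286ms=3/7b
14) 5357.143ms=75/7b +214.286ms=3/7b
15) 5571.429ms=78/7b +214.286ms=3/7b
16) 5785.714ms=81/7b +214.286ms=3/7b
Σ=12b of 12 (120bpm 3/4) — PASS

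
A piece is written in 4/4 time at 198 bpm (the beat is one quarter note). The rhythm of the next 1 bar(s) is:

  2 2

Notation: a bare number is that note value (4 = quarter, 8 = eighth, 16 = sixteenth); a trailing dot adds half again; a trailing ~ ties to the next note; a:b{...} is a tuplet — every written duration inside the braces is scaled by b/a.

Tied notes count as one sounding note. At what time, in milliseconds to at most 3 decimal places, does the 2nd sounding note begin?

1. 0.0ms @ 0 + 606.061ms (2)
2. 606.061ms @ 2 + 606.061ms (2)

note 2 onset = 2b = 606.061ms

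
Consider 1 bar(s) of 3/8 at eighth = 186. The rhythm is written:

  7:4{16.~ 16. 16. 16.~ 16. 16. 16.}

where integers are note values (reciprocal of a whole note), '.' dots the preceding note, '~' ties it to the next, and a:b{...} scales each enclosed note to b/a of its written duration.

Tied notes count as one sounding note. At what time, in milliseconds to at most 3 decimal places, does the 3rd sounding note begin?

note 3 onset = 9/7b = 414.747ms

1. 0.0ms @ 0 + 276.498ms (6/7)
2. 276.498ms @ 6/7 + 138.249ms (3/7)
3. 414.747ms @ 9/7 + 276.498ms (6/7)
4. 691.244ms @ 15/7 + 138.249ms (3/7)
5. 829.493ms @ 18/7 + 138.249ms (3/7)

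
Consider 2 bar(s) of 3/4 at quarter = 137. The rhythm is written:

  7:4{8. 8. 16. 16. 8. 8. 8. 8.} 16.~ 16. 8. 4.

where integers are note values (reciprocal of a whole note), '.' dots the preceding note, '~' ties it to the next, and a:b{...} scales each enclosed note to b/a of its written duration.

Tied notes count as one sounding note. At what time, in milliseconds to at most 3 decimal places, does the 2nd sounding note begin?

1. 0.0ms @ 0 + 187.696ms (3/7)
2. 187.696ms @ 3/7 + 187.696ms (3/7)
3. 375.391ms @ 6/7 + 93.848ms (3/14)
4. 469.239ms @ 15/14 + 93.848ms (3/14)
5. 563.087ms @ 9/7 + 187.696ms (3/7)
6. 750.782ms @ 12/7 + 187.696ms (3/7)
7. 938.478ms @ 15/7 + 187.696ms (3/7)
8. 1126.173ms @ 18/7 + 187.696ms (3/7)
9. 1313.869ms @ 3 + 328.467ms (3/4)
10. 1642.336ms @ 15/4 + 328.467ms (3/4)
11. 1970.803ms @ 9/2 + 656.934ms (3/2)

note 2 onset = 3/7b = 187.696ms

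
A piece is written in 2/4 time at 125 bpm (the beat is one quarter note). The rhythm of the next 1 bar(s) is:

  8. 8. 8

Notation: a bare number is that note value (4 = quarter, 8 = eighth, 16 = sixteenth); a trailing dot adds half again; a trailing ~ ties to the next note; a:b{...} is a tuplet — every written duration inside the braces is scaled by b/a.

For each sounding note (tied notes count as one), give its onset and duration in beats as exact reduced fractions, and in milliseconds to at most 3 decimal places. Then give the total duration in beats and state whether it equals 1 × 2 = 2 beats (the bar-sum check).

1) 0.0ms=0b +360.0ms=3/4b
2) 360.0ms=3/4b +360.0ms=3/4b
3) 720.0ms=3/2b +240.0ms=1/2b
Σ=2b of 2 (125bpm 2/4) — PASS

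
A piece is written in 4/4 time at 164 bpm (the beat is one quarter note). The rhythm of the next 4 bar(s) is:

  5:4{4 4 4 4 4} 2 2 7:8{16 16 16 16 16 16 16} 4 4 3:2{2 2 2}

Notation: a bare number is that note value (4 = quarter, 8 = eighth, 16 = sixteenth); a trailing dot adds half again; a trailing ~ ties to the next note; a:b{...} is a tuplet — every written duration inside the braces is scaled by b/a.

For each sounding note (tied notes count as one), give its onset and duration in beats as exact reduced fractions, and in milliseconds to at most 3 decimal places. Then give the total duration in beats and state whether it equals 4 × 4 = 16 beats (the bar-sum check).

1) 0.0ms=0b +292.683ms=4/5b
2) 292.683ms=4/5b +292.683ms=4/5b
3) 585.366ms=8/5b +292.683ms=4/5b
4) 878.049ms=12/5b +292.683ms=4/5b
5) 1170.732ms=16/5b +292.683ms=4/5b
6) 1463.415ms=4b +731.707ms=2b
7) 2195.122ms=6b +731.707ms=2b
8) 2926.829ms=8b +104.53ms=2/7b
9) 3031.359ms=58/7b +104.53ms=2/7b
10) 3135.889ms=60/7b +104.53ms=2/7b
11) 3240.418ms=62/7b +104.53ms=2/7b
12) 3344.948ms=64/7b +104.53ms=2/7b
13) 3449.477ms=66/7b +104.53ms=2/7b
14) 3554.007ms=68/7b +104.53ms=2/7b
15) 3658.537ms=10b +365.854ms=1b
16) 4024.39ms=11b +365.854ms=1b
17) 4390.244ms=12b +487.805ms=4/3b
18) 4878.049ms=40/3b +487.805ms=4/3b
19) 5365.854ms=44/3b +487.805ms=4/3b
Σ=16b of 16 (164bpm 4/4) — PASS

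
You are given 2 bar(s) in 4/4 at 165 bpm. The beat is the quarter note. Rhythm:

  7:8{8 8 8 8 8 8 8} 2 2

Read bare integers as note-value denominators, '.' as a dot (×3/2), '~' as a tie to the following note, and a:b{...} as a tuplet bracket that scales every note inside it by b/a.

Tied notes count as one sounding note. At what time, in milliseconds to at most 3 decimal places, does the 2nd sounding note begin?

note 2 onset = 4/7b = 207.792ms

1. 0.0ms @ 0 + 207.792ms (4/7)
2. 207.792ms @ 4/7 + 207.792ms (4/7)
3. 415.584ms @ 8/7 + 207.792ms (4/7)
4. 623.377ms @ 12/7 + 207.792ms (4/7)
5. 831.169ms @ 16/7 + 207.792ms (4/7)
6. 1038.961ms @ 20/7 + 207.792ms (4/7)
7. 1246.753ms @ 24/7 + 207.792ms (4/7)
8. 1454.545ms @ 4 + 727.273ms (2)
9. 2181.818ms @ 6 + 727.273ms (2)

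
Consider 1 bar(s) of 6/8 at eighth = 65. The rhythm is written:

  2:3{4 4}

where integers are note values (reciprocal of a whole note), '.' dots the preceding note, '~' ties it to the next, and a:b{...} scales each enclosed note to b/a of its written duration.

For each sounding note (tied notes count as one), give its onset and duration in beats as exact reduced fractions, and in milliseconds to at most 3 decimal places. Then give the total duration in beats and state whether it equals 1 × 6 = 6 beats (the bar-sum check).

1) 0.0ms=0b +2769.231ms=3b
2) 2769.231ms=3b +2769.231ms=3b
Σ=6b of 6 (65bpm 6/8) — PASS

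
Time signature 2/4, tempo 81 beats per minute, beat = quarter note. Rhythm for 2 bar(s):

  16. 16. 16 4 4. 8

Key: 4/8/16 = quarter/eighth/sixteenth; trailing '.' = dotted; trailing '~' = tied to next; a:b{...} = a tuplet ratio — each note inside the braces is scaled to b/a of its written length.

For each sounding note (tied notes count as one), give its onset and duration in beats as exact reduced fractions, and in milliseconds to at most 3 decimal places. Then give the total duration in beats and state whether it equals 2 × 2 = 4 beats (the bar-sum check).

1) 0.0ms=0b +277.778ms=3/8b
2) 277.778ms=3/8b +277.778ms=3/8b
3) 555.556ms=3/4b +185.185ms=1/4b
4) 740.741ms=1b +740.741ms=1b
5) 1481.481ms=2b +1111.111ms=3/2b
6) 2592.593ms=7/2b +370.37ms=1/2b
Σ=4b of 4 (81bpm 2/4) — PASS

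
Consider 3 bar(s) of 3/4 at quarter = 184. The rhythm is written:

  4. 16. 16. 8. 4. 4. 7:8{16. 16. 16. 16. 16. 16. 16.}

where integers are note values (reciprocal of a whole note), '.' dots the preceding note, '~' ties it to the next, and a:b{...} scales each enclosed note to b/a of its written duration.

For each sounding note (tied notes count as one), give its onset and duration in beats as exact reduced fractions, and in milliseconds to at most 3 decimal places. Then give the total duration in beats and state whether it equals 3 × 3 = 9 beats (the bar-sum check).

1) 0.0ms=0b +489.13ms=3/2b
2) 489.13ms=3/2b +122.283ms=3/8b
3) 611.413ms=15/8b +122.283ms=3/8b
4) 733.696ms=9/4b +244.565ms=3/4b
5) 978.261ms=3b +489.13ms=3/2b
6) 1467.391ms=9/2b +489.13ms=3/2b
7) 1956.522ms=6b +139.752ms=3/7b
8) 2096.273ms=45/7b +139.752ms=3/7b
9) 2236.025ms=48/7b +139.752ms=3/7b
10) 2375.776ms=51/7b +139.752ms=3/7b
11) 2515.528ms=54/7b +139.752ms=3/7b
12) 2655.28ms=57/7b +139.752ms=3/7b
13) 2795.031ms=60/7b +139.752ms=3/7b
Σ=9b of 9 (184bpm 3/4) — PASS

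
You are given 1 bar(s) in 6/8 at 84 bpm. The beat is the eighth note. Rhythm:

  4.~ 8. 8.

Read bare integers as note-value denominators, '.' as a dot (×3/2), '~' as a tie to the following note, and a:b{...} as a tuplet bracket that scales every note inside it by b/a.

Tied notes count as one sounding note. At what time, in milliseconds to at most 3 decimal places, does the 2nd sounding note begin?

1. 0.0ms @ 0 + 3214.286ms (9/2)
2. 3214.286ms @ 9/2 + 1071.429ms (3/2)

note 2 onset = 9/2b = 3214.286ms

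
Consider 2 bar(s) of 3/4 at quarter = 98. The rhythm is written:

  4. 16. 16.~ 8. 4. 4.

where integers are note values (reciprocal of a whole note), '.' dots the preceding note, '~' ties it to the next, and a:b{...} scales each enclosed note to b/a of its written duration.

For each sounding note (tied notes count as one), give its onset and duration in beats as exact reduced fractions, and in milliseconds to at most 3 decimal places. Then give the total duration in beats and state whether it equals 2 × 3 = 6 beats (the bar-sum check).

1) 0.0ms=0b +918.367ms=3/2b
2) 918.367ms=3/2b +229.592ms=3/8b
3) 1147.959ms=15/8b +688.776ms=9/8b
4) 1836.735ms=3b +918.367ms=3/2b
5) 2755.102ms=9/2b +918.367ms=3/2b
Σ=6b of 6 (98bpm 3/4) — PASS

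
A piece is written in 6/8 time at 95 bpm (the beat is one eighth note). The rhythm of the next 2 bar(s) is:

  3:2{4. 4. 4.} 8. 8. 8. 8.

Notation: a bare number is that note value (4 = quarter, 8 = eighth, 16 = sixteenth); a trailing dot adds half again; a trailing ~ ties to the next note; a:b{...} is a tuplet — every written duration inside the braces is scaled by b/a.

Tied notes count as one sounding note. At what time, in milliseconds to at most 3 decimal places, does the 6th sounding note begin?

note 6 onset = 9b = 5684.211ms

1. 0.0ms @ 0 + 1263.158ms (2)
2. 1263.158ms @ 2 + 1263.158ms (2)
3. 2526.316ms @ 4 + 1263.158ms (2)
4. 3789.474ms @ 6 + 947.368ms (3/2)
5. 4736.842ms @ 15/2 + 947.368ms (3/2)
6. 5684.211ms @ 9 + 947.368ms (3/2)
7. 6631.579ms @ 21/2 + 947.368ms (3/2)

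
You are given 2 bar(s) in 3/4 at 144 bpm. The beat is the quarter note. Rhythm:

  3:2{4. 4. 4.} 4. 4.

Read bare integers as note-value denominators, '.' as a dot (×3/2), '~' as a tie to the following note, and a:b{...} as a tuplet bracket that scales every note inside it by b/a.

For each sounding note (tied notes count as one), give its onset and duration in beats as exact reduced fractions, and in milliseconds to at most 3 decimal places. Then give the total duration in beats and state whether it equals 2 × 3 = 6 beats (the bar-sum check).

1) 0.0ms=0b +416.667ms=1b
2) 416.667ms=1b +416.667ms=1b
3) 833.333ms=2b +416.667ms=1b
4) 1250.0ms=3b +625.0ms=3/2b
5) 1875.0ms=9/2b +625.0ms=3/2b
Σ=6b of 6 (144bpm 3/4) — PASS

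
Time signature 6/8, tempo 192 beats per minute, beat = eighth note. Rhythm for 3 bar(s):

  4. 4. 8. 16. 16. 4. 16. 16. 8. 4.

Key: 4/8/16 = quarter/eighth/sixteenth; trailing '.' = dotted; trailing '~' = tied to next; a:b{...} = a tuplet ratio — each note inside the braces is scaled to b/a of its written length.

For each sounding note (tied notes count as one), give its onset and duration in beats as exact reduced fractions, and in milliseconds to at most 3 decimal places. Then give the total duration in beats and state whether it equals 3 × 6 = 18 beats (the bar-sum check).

1) 0.0ms=0b +937.5ms=3b
2) 937.5ms=3b +937.5ms=3b
3) 1875.0ms=6b +468.75ms=3/2b
4) 2343.75ms=15/2b +234.375ms=3/4b
5) 2578.125ms=33/4b +234.375ms=3/4b
6) 2812.5ms=9b +937.5ms=3b
7) 3750.0ms=12b +234.375ms=3/4b
8) 3984.375ms=51/4b +234.375ms=3/4b
9) 4218.75ms=27/2b +468.75ms=3/2b
10) 4687.5ms=15b +937.5ms=3b
Σ=18b of 18 (192bpm 6/8) — PASS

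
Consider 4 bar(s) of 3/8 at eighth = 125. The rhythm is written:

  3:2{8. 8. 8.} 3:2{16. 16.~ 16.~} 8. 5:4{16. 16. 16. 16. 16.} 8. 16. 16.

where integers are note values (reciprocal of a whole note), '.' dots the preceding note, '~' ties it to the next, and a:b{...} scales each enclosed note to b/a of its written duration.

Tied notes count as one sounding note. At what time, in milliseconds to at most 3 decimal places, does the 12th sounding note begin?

note 12 onset = 21/2b = 5040.0ms

1. 0.0ms @ 0 + 480.0ms (1)
2. 480.0ms @ 1 + 480.0ms (1)
3. 960.0ms @ 2 + 480.0ms (1)
4. 1440.0ms @ 3 + 240.0ms (1/2)
5. 1680.0ms @ 7/2 + 1200.0ms (5/2)
6. 2880.0ms @ 6 + 288.0ms (3/5)
7. 3168.0ms @ 33/5 + 288.0ms (3/5)
8. 3456.0ms @ 36/5 + 288.0ms (3/5)
9. 3744.0ms @ 39/5 + 288.0ms (3/5)
10. 4032.0ms @ 42/5 + 288.0ms (3/5)
11. 4320.0ms @ 9 + 720.0ms (3/2)
12. 5040.0ms @ 21/2 + 360.0ms (3/4)
13. 5400.0ms @ 45/4 + 360.0ms (3/4)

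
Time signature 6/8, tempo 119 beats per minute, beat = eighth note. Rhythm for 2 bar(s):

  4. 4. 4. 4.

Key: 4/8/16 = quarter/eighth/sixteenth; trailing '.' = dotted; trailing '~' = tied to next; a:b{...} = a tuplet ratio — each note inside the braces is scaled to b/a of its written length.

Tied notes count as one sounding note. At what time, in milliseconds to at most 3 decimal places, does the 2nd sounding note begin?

note 2 onset = 3b = 1512.605ms

1. 0.0ms @ 0 + 1512.605ms (3)
2. 1512.605ms @ 3 + 1512.605ms (3)
3. 3025.21ms @ 6 + 1512.605ms (3)
4. 4537.815ms @ 9 + 1512.605ms (3)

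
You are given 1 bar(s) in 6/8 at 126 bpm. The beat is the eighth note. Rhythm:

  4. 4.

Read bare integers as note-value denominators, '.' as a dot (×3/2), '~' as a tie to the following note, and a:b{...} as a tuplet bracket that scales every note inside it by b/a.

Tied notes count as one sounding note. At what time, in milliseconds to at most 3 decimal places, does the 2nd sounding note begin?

1. 0.0ms @ 0 + 1428.571ms (3)
2. 1428.571ms @ 3 + 1428.571ms (3)

note 2 onset = 3b = 1428.571ms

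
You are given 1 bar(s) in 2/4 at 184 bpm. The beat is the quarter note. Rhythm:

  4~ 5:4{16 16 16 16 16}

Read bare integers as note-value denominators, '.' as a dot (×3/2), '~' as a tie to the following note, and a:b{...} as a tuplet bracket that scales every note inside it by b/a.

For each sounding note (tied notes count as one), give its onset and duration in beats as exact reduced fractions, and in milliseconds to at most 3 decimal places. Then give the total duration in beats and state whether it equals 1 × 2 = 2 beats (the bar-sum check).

1) 0.0ms=0b +391.304ms=6/5b
2) 391.304ms=6/5b +65.217ms=1/5b
3) 456.522ms=7/5b +65.217ms=1/5b
4) 521.739ms=8/5b +65.217ms=1/5b
5) 586.957ms=9/5b +65.217ms=1/5b
Σ=2b of 2 (184bpm 2/4) — PASS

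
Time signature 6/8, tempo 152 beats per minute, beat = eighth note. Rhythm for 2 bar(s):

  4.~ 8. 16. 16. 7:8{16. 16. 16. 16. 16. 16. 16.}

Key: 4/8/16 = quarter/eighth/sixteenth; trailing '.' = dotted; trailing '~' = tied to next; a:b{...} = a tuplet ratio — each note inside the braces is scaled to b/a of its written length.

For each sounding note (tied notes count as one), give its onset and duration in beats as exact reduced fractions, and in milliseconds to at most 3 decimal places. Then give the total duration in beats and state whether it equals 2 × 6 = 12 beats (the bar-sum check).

1) 0.0ms=0b +1776.316ms=9/2b
2) 1776.316ms=9/2b +296.053ms=3/4b
3) 2072.368ms=21/4b +296.053ms=3/4b
4) 2368.421ms=6b +338.346ms=6/7b
5) 2706.767ms=48/7b +338.346ms=6/7b
6) 3045.113ms=54/7b +338.346ms=6/7b
7) 3383.459ms=60/7b +338.346ms=6/7b
8) 3721.805ms=66/7b +338.346ms=6/7b
9) 4060.15ms=72/7b +338.346ms=6/7b
10) 4398.496ms=78/7b +338.346ms=6/7b
Σ=12b of 12 (152bpm 6/8) — PASS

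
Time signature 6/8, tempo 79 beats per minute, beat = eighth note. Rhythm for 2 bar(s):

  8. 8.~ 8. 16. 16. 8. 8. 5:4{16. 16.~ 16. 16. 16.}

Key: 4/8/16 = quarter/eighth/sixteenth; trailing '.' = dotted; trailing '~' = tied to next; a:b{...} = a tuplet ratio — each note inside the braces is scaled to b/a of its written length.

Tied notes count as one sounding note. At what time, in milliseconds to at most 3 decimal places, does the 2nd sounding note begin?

1. 0.0ms @ 0 + 1139.241ms (3/2)
2. 1139.241ms @ 3/2 + 2278.481ms (3)
3. 3417.722ms @ 9/2 + 569.62ms (3/4)
4. 3987.342ms @ 21/4 + 569.62ms (3/4)
5. 4556.962ms @ 6 + 1139.241ms (3/2)
6. 5696.203ms @ 15/2 + 1139.241ms (3/2)
7. 6835.443ms @ 9 + 455.696ms (3/5)
8. 7291.139ms @ 48/5 + 911.392ms (6/5)
9. 8202.532ms @ 54/5 + 455.696ms (3/5)
10. 8658.228ms @ 57/5 + 455.696ms (3/5)

note 2 onset = 3/2b = 1139.241ms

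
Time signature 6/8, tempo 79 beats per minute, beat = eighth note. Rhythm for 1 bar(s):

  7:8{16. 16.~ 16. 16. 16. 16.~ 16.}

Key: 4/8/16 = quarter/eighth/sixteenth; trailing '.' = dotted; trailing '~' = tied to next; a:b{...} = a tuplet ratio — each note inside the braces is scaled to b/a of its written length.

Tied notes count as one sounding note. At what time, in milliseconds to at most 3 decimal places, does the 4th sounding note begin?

1. 0.0ms @ 0 + 650.995ms (6/7)
2. 650.995ms @ 6/7 + 1301.989ms (12/7)
3. 1952.984ms @ 18/7 + 650.995ms (6/7)
4. 2603.978ms @ 24/7 + 650.995ms (6/7)
5. 3254.973ms @ 30/7 + 1301.989ms (12/7)

note 4 onset = 24/7b = 2603.978ms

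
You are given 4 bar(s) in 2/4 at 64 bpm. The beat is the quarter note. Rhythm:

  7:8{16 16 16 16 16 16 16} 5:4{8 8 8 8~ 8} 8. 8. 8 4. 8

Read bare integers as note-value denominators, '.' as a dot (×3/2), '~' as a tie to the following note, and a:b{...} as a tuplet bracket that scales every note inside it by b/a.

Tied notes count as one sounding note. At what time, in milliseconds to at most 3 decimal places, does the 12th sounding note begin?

note 12 onset = 4b = 3750.0ms

1. 0.0ms @ 0 + 267.857ms (2/7)
2. 267.857ms @ 2/7 + 267.857ms (2/7)
3. 535.714ms @ 4/7 + 267.857ms (2/7)
4. 803.571ms @ 6/7 + 267.857ms (2/7)
5. 1071.429ms @ 8/7 + 267.857ms (2/7)
6. 1339.286ms @ 10/7 + 267.857ms (2/7)
7. 1607.143ms @ 12/7 + 267.857ms (2/7)
8. 1875.0ms @ 2 + 375.0ms (2/5)
9. 2250.0ms @ 12/5 + 375.0ms (2/5)
10. 2625.0ms @ 14/5 + 375.0ms (2/5)
11. 3000.0ms @ 16/5 + 750.0ms (4/5)
12. 3750.0ms @ 4 + 703.125ms (3/4)
13. 4453.125ms @ 19/4 + 703.125ms (3/4)
14. 5156.25ms @ 11/2 + 468.75ms (1/2)
15. 5625.0ms @ 6 + 1406.25ms (3/2)
16. 7031.25ms @ 15/2 + 468.75ms (1/2)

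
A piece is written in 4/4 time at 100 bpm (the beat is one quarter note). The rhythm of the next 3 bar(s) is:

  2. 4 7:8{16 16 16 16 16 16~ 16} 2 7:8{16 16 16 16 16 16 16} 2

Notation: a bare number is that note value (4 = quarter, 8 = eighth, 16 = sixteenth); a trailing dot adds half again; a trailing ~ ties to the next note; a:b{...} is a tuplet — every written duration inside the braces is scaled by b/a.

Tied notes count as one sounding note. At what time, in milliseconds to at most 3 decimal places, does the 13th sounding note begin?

note 13 onset = 62/7b = 5314.286ms

1. 0.0ms @ 0 + 1800.0ms (3)
2. 1800.0ms @ 3 + 600.0ms (1)
3. 2400.0ms @ 4 + 171.429ms (2/7)
4. 2571.429ms @ 30/7 + 171.429ms (2/7)
5. 2742.857ms @ 32/7 + 171.429ms (2/7)
6. 2914.286ms @ 34/7 + 171.429ms (2/7)
7. 3085.714ms @ 36/7 + 171.429ms (2/7)
8. 3257.143ms @ 38/7 + 342.857ms (4/7)
9. 3600.0ms @ 6 + 1200.0ms (2)
10. 4800.0ms @ 8 + 171.429ms (2/7)
11. 4971.429ms @ 58/7 + 171.429ms (2/7)
12. 5142.857ms @ 60/7 + 171.429ms (2/7)
13. 5314.286ms @ 62/7 + 171.429ms (2/7)
14. 5485.714ms @ 64/7 + 171.429ms (2/7)
15. 5657.143ms @ 66/7 + 171.429ms (2/7)
16. 5828.571ms @ 68/7 + 171.429ms (2/7)
17. 6000.0ms @ 10 + 1200.0ms (2)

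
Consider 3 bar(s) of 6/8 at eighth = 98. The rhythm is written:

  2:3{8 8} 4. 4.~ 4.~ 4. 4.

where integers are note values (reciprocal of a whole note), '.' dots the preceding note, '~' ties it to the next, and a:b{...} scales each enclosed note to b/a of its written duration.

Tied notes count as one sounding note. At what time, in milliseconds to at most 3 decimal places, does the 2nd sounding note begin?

1. 0.0ms @ 0 + 918.367ms (3/2)
2. 918.367ms @ 3/2 + 918.367ms (3/2)
3. 1836.735ms @ 3 + 1836.735ms (3)
4. 3673.469ms @ 6 + 5510.204ms (9)
5. 9183.673ms @ 15 + 1836.735ms (3)

note 2 onset = 3/2b = 918.367ms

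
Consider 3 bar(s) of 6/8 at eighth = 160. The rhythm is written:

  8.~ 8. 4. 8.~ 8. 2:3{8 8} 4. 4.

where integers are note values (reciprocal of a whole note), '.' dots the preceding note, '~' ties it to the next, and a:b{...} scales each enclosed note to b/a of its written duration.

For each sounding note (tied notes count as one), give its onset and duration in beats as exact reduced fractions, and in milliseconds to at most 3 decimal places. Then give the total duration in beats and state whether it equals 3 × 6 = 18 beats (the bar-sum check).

1) 0.0ms=0b +1125.0ms=3b
2) 1125.0ms=3b +1125.0ms=3b
3) 2250.0ms=6b +1125.0ms=3b
4) 3375.0ms=9b +562.5ms=3/2b
5) 3937.5ms=21/2b +562.5ms=3/2b
6) 4500.0ms=12b +1125.0ms=3b
7) 5625.0ms=15b +1125.0ms=3b
Σ=18b of 18 (160bpm 6/8) — PASS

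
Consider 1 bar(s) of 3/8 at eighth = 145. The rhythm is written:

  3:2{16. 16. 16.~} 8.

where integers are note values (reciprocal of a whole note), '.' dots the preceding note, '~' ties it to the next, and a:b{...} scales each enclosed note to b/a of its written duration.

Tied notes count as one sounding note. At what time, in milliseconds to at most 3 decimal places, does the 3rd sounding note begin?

note 3 onset = 1b = 413.793ms

1. 0.0ms @ 0 + 206.897ms (1/2)
2. 206.897ms @ 1/2 + 206.897ms (1/2)
3. 413.793ms @ 1 + 827.586ms (2)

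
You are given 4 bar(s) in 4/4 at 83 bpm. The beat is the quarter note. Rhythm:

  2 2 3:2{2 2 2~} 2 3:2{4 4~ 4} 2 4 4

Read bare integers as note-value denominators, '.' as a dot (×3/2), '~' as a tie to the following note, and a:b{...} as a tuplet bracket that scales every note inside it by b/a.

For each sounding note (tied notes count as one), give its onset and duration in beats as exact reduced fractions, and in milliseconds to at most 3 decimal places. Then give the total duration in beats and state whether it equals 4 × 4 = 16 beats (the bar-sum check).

1) 0.0ms=0b +1445.783ms=2b
2) 1445.783ms=2b +1445.783ms=2b
3) 2891.566ms=4b +963.855ms=4/3b
4) 3855.422ms=16/3b +963.855ms=4/3b
5) 4819.277ms=20/3b +2409.639ms=10/3b
6) 7228.916ms=10b +481.928ms=2/3b
7) 7710.843ms=32/3b +963.855ms=4/3b
8) 8674.699ms=12b +1445.783ms=2b
9) 10120.482ms=14b +722.892ms=1b
10) 10843.373ms=15b +722.892ms=1b
Σ=16b of 16 (83bpm 4/4) — PASS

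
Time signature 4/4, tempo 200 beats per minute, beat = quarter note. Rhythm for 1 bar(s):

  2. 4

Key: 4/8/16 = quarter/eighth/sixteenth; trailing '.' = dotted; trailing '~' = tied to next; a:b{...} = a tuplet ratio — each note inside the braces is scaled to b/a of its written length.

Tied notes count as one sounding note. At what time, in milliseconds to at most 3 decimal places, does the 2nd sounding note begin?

1. 0.0ms @ 0 + 900.0ms (3)
2. 900.0ms @ 3 + 300.0ms (1)

note 2 onset = 3b = 900.0ms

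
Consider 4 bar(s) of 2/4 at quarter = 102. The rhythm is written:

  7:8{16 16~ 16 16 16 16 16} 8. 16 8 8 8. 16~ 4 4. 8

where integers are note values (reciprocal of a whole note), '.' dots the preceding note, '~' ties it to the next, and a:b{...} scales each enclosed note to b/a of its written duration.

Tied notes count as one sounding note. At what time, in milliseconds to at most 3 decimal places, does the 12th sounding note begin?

1. 0.0ms @ 0 + 168.067ms (2/7)
2. 168.067ms @ 2/7 + 336.134ms (4/7)
3. 504.202ms @ 6/7 + 168.067ms (2/7)
4. 672.269ms @ 8/7 + 168.067ms (2/7)
5. 840.336ms @ 10/7 + 168.067ms (2/7)
6. 1008.403ms @ 12/7 + 168.067ms (2/7)
7. 1176.471ms @ 2 + 441.176ms (3/4)
8. 1617.647ms @ 11/4 + 147.059ms (1/4)
9. 1764.706ms @ 3 + 294.118ms (1/2)
10. 2058.824ms @ 7/2 + 294.118ms (1/2)
11. 2352.941ms @ 4 + 441.176ms (3/4)
12. 2794.118ms @ 19/4 + 735.294ms (5/4)
13. 3529.412ms @ 6 + 882.353ms (3/2)
14. 4411.765ms @ 15/2 + 294.118ms (1/2)

note 12 onset = 19/4b = 2794.118ms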